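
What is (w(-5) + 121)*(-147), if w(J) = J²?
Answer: -21462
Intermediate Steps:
(w(-5) + 121)*(-147) = ((-5)² + 121)*(-147) = (25 + 121)*(-147) = 146*(-147) = -21462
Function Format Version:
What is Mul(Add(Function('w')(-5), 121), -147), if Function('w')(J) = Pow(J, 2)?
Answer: -21462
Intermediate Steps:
Mul(Add(Function('w')(-5), 121), -147) = Mul(Add(Pow(-5, 2), 121), -147) = Mul(Add(25, 121), -147) = Mul(146, -147) = -21462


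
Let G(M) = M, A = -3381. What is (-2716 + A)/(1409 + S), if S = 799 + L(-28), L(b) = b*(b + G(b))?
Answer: -6097/3776 ≈ -1.6147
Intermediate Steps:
L(b) = 2*b**2 (L(b) = b*(b + b) = b*(2*b) = 2*b**2)
S = 2367 (S = 799 + 2*(-28)**2 = 799 + 2*784 = 799 + 1568 = 2367)
(-2716 + A)/(1409 + S) = (-2716 - 3381)/(1409 + 2367) = -6097/3776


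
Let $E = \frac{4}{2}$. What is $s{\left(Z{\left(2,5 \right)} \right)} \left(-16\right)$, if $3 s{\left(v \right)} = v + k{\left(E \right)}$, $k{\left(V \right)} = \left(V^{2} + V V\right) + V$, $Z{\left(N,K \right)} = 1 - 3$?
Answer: $- \frac{128}{3} \approx -42.667$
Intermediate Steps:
$E = 2$ ($E = 4 \cdot \frac{1}{2} = 2$)
$Z{\left(N,K \right)} = -2$
$k{\left(V \right)} = V + 2 V^{2}$ ($k{\left(V \right)} = \left(V^{2} + V^{2}\right) + V = 2 V^{2} + V = V + 2 V^{2}$)
$s{\left(v \right)} = \frac{10}{3} + \frac{v}{3}$ ($s{\left(v \right)} = \frac{v + 2 \left(1 + 2 \cdot 2\right)}{3} = \frac{v + 2 \left(1 + 4\right)}{3} = \frac{v + 2 \cdot 5}{3} = \frac{v + 10}{3} = \frac{10 + v}{3} = \frac{10}{3} + \frac{v}{3}$)
$s{\left(Z{\left(2,5 \right)} \right)} \left(-16\right) = \left(\frac{10}{3} + \frac{1}{3} \left(-2\right)\right) \left(-16\right) = \left(\frac{10}{3} - \frac{2}{3}\right) \left(-16\right) = \frac{8}{3} \left(-16\right) = - \frac{128}{3}$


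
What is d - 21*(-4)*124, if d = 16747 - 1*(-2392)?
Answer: 29555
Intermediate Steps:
d = 19139 (d = 16747 + 2392 = 19139)
d - 21*(-4)*124 = 19139 - 21*(-4)*124 = 19139 - (-84)*124 = 19139 - 1*(-10416) = 19139 + 10416 = 29555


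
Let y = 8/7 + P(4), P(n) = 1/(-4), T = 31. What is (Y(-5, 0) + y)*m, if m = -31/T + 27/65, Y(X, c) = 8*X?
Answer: 4161/182 ≈ 22.863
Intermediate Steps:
P(n) = -¼
y = 25/28 (y = 8/7 - ¼ = 25/28 ≈ 0.89286)
m = -38/65 (m = -31/31 + 27/65 = -31*1/31 + 27*(1/65) = -1 + 27/65 = -38/65 ≈ -0.58462)
(Y(-5, 0) + y)*m = (8*(-5) + 25/28)*(-38/65) = (-40 + 25/28)*(-38/65) = -1095/28*(-38/65) = 4161/182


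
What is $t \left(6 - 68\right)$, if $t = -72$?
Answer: $4464$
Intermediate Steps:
$t \left(6 - 68\right) = - 72 \left(6 - 68\right) = \left(-72\right) \left(-62\right) = 4464$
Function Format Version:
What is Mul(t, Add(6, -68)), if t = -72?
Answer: 4464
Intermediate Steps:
Mul(t, Add(6, -68)) = Mul(-72, Add(6, -68)) = Mul(-72, -62) = 4464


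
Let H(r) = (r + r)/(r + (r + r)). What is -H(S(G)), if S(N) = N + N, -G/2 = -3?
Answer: -⅔ ≈ -0.66667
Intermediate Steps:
G = 6 (G = -2*(-3) = 6)
S(N) = 2*N
H(r) = ⅔ (H(r) = (2*r)/(r + 2*r) = (2*r)/((3*r)) = (2*r)*(1/(3*r)) = ⅔)
-H(S(G)) = -1*⅔ = -⅔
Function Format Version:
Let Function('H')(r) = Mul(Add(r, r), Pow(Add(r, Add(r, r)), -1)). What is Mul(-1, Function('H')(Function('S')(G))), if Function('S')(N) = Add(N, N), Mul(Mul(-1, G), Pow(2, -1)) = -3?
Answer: Rational(-2, 3) ≈ -0.66667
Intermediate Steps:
G = 6 (G = Mul(-2, -3) = 6)
Function('S')(N) = Mul(2, N)
Function('H')(r) = Rational(2, 3) (Function('H')(r) = Mul(Mul(2, r), Pow(Add(r, Mul(2, r)), -1)) = Mul(Mul(2, r), Pow(Mul(3, r), -1)) = Mul(Mul(2, r), Mul(Rational(1, 3), Pow(r, -1))) = Rational(2, 3))
Mul(-1, Function('H')(Function('S')(G))) = Mul(-1, Rational(2, 3)) = Rational(-2, 3)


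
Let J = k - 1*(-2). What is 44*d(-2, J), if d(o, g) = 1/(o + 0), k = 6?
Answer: -22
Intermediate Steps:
J = 8 (J = 6 - 1*(-2) = 6 + 2 = 8)
d(o, g) = 1/o
44*d(-2, J) = 44/(-2) = 44*(-½) = -22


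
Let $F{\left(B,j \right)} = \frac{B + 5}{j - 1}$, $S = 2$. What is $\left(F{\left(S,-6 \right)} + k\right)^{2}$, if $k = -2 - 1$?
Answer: $16$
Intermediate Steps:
$k = -3$
$F{\left(B,j \right)} = \frac{5 + B}{-1 + j}$
$\left(F{\left(S,-6 \right)} + k\right)^{2} = \left(\frac{5 + 2}{-1 - 6} - 3\right)^{2} = \left(\frac{1}{-7} \cdot 7 - 3\right)^{2} = \left(\left(- \frac{1}{7}\right) 7 - 3\right)^{2} = \left(-1 - 3\right)^{2} = \left(-4\right)^{2} = 16$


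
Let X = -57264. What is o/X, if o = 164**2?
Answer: -1681/3579 ≈ -0.46968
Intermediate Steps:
o = 26896
o/X = 26896/(-57264) = 26896*(-1/57264) = -1681/3579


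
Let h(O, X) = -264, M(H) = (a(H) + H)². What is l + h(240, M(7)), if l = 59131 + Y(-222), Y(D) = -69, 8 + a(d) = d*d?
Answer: 58798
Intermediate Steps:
a(d) = -8 + d² (a(d) = -8 + d*d = -8 + d²)
M(H) = (-8 + H + H²)² (M(H) = ((-8 + H²) + H)² = (-8 + H + H²)²)
l = 59062 (l = 59131 - 69 = 59062)
l + h(240, M(7)) = 59062 - 264 = 58798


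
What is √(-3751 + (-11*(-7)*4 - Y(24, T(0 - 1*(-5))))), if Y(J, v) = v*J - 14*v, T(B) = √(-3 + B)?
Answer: √(-3443 - 10*√2) ≈ 58.797*I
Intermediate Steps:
Y(J, v) = -14*v + J*v (Y(J, v) = J*v - 14*v = -14*v + J*v)
√(-3751 + (-11*(-7)*4 - Y(24, T(0 - 1*(-5))))) = √(-3751 + (-11*(-7)*4 - √(-3 + (0 - 1*(-5)))*(-14 + 24))) = √(-3751 + (77*4 - √(-3 + (0 + 5))*10)) = √(-3751 + (308 - √(-3 + 5)*10)) = √(-3751 + (308 - √2*10)) = √(-3751 + (308 - 10*√2)) = √(-3443 - 10*√2)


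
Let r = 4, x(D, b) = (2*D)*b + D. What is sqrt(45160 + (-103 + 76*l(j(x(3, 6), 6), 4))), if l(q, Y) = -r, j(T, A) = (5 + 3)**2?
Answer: sqrt(44753) ≈ 211.55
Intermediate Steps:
x(D, b) = D + 2*D*b (x(D, b) = 2*D*b + D = D + 2*D*b)
j(T, A) = 64 (j(T, A) = 8**2 = 64)
l(q, Y) = -4 (l(q, Y) = -1*4 = -4)
sqrt(45160 + (-103 + 76*l(j(x(3, 6), 6), 4))) = sqrt(45160 + (-103 + 76*(-4))) = sqrt(45160 + (-103 - 304)) = sqrt(45160 - 407) = sqrt(44753)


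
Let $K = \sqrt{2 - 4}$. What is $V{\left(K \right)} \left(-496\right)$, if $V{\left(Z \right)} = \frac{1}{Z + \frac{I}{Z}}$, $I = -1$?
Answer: $\frac{496 i \sqrt{2}}{3} \approx 233.82 i$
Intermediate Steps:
$K = i \sqrt{2}$ ($K = \sqrt{-2} = i \sqrt{2} \approx 1.4142 i$)
$V{\left(Z \right)} = \frac{1}{Z - \frac{1}{Z}}$
$V{\left(K \right)} \left(-496\right) = \frac{i \sqrt{2}}{-1 + \left(i \sqrt{2}\right)^{2}} \left(-496\right) = \frac{i \sqrt{2}}{-1 - 2} \left(-496\right) = \frac{i \sqrt{2}}{-3} \left(-496\right) = i \sqrt{2} \left(- \frac{1}{3}\right) \left(-496\right) = - \frac{i \sqrt{2}}{3} \left(-496\right) = \frac{496 i \sqrt{2}}{3}$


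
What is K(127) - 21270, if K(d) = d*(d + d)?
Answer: 10988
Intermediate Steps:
K(d) = 2*d² (K(d) = d*(2*d) = 2*d²)
K(127) - 21270 = 2*127² - 21270 = 2*16129 - 21270 = 32258 - 21270 = 10988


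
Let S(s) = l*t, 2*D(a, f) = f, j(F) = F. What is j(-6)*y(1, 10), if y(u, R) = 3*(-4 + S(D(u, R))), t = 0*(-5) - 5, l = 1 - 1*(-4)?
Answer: 522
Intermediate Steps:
D(a, f) = f/2
l = 5 (l = 1 + 4 = 5)
t = -5 (t = 0 - 5 = -5)
S(s) = -25 (S(s) = 5*(-5) = -25)
y(u, R) = -87 (y(u, R) = 3*(-4 - 25) = 3*(-29) = -87)
j(-6)*y(1, 10) = -6*(-87) = 522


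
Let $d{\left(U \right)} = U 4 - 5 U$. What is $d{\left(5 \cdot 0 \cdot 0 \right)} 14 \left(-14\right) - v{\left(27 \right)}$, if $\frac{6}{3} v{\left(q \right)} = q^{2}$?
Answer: $- \frac{729}{2} \approx -364.5$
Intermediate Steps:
$d{\left(U \right)} = - U$ ($d{\left(U \right)} = 4 U - 5 U = - U$)
$v{\left(q \right)} = \frac{q^{2}}{2}$
$d{\left(5 \cdot 0 \cdot 0 \right)} 14 \left(-14\right) - v{\left(27 \right)} = - 5 \cdot 0 \cdot 0 \cdot 14 \left(-14\right) - \frac{27^{2}}{2} = - 0 \cdot 0 \cdot 14 \left(-14\right) - \frac{1}{2} \cdot 729 = \left(-1\right) 0 \cdot 14 \left(-14\right) - \frac{729}{2} = 0 \cdot 14 \left(-14\right) - \frac{729}{2} = 0 \left(-14\right) - \frac{729}{2} = 0 - \frac{729}{2} = - \frac{729}{2}$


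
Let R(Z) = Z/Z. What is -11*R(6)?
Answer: -11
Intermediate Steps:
R(Z) = 1
-11*R(6) = -11*1 = -11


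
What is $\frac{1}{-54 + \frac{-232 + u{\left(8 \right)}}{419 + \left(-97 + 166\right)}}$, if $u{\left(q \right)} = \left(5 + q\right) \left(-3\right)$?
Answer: $- \frac{488}{26623} \approx -0.01833$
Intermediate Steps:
$u{\left(q \right)} = -15 - 3 q$
$\frac{1}{-54 + \frac{-232 + u{\left(8 \right)}}{419 + \left(-97 + 166\right)}} = \frac{1}{-54 + \frac{-232 - 39}{419 + \left(-97 + 166\right)}} = \frac{1}{-54 + \frac{-232 - 39}{419 + 69}} = \frac{1}{-54 + \frac{-232 - 39}{488}} = \frac{1}{-54 - \frac{271}{488}} = \frac{1}{- \frac{26623}{488}} = - \frac{488}{26623}$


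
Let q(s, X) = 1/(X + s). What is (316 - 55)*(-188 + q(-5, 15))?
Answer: -490419/10 ≈ -49042.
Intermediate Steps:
(316 - 55)*(-188 + q(-5, 15)) = (316 - 55)*(-188 + 1/(15 - 5)) = 261*(-188 + 1/10) = 261*(-1879/10) = -490419/10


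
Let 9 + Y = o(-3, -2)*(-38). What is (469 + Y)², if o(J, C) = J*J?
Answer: 13924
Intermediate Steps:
o(J, C) = J²
Y = -351 (Y = -9 + (-3)²*(-38) = -9 + 9*(-38) = -9 - 342 = -351)
(469 + Y)² = (469 - 351)² = 118² = 13924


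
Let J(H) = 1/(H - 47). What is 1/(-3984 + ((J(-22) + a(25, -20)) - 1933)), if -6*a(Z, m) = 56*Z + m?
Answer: -69/424144 ≈ -0.00016268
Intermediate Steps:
J(H) = 1/(-47 + H)
a(Z, m) = -28*Z/3 - m/6 (a(Z, m) = -(56*Z + m)/6 = -(m + 56*Z)/6 = -28*Z/3 - m/6)
1/(-3984 + ((J(-22) + a(25, -20)) - 1933)) = 1/(-3984 + ((1/(-47 - 22) + (-28/3*25 - 1/6*(-20))) - 1933)) = 1/(-3984 + ((1/(-69) + (-700/3 + 10/3)) - 1933)) = 1/(-3984 + ((-1/69 - 230) - 1933)) = 1/(-3984 + (-15871/69 - 1933)) = 1/(-3984 - 149248/69) = 1/(-424144/69) = -69/424144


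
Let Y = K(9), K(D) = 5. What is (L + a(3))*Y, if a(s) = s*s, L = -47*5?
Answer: -1130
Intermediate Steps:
Y = 5
L = -235
a(s) = s²
(L + a(3))*Y = (-235 + 3²)*5 = (-235 + 9)*5 = -226*5 = -1130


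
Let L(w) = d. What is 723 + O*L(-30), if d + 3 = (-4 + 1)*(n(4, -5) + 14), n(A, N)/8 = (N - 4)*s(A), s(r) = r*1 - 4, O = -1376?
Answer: 62643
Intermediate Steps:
s(r) = -4 + r (s(r) = r - 4 = -4 + r)
n(A, N) = 8*(-4 + A)*(-4 + N) (n(A, N) = 8*((N - 4)*(-4 + A)) = 8*((-4 + N)*(-4 + A)) = 8*((-4 + A)*(-4 + N)) = 8*(-4 + A)*(-4 + N))
d = -45 (d = -3 + (-4 + 1)*(8*(-4 + 4)*(-4 - 5) + 14) = -3 - 3*(8*0*(-9) + 14) = -3 - 3*(0 + 14) = -3 - 3*14 = -3 - 42 = -45)
L(w) = -45
723 + O*L(-30) = 723 - 1376*(-45) = 723 + 61920 = 62643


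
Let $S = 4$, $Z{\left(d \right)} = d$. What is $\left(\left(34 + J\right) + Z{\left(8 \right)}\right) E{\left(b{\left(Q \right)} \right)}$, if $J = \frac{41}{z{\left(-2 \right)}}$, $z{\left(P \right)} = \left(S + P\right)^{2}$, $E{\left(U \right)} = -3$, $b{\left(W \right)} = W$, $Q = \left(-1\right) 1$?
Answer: $- \frac{627}{4} \approx -156.75$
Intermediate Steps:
$Q = -1$
$z{\left(P \right)} = \left(4 + P\right)^{2}$
$J = \frac{41}{4}$ ($J = \frac{41}{\left(4 - 2\right)^{2}} = \frac{41}{2^{2}} = \frac{41}{4} \approx 10.25$)
$\left(\left(34 + J\right) + Z{\left(8 \right)}\right) E{\left(b{\left(Q \right)} \right)} = \left(\left(34 + \frac{41}{4}\right) + 8\right) \left(-3\right) = \left(\frac{177}{4} + 8\right) \left(-3\right) = \frac{209}{4} \left(-3\right) = - \frac{627}{4}$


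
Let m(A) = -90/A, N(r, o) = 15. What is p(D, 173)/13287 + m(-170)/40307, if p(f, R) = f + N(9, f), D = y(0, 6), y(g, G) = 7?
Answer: 15194401/9104504853 ≈ 0.0016689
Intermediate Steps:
D = 7
p(f, R) = 15 + f (p(f, R) = f + 15 = 15 + f)
p(D, 173)/13287 + m(-170)/40307 = (15 + 7)/13287 - 90/(-170)/40307 = 22*(1/13287) - 90*(-1/170)*(1/40307) = 22/13287 + (9/17)*(1/40307) = 22/13287 + 9/685219 = 15194401/9104504853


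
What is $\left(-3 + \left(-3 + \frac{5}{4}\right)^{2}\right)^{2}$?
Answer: $\frac{1}{256} \approx 0.0039063$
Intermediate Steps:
$\left(-3 + \left(-3 + \frac{5}{4}\right)^{2}\right)^{2} = \left(-3 + \left(- \frac{7}{4}\right)^{2}\right)^{2} = \left(-3 + \frac{49}{16}\right)^{2} = \left(\frac{1}{16}\right)^{2} = \frac{1}{256}$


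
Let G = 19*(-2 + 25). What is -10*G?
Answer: -4370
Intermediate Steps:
G = 437 (G = 19*23 = 437)
-10*G = -10*437 = -4370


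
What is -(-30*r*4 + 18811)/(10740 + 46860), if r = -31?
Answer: -22531/57600 ≈ -0.39116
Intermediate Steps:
-(-30*r*4 + 18811)/(10740 + 46860) = -(-30*(-31)*4 + 18811)/(10740 + 46860) = -(930*4 + 18811)/57600 = -(3720 + 18811)/57600 = -22531/57600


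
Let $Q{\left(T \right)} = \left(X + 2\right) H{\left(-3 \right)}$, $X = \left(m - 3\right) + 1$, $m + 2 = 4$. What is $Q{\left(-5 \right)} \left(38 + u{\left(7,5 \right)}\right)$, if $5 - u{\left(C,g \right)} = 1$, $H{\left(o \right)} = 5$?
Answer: $420$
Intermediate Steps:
$m = 2$ ($m = -2 + 4 = 2$)
$X = 0$ ($X = \left(2 - 3\right) + 1 = -1 + 1 = 0$)
$Q{\left(T \right)} = 10$ ($Q{\left(T \right)} = \left(0 + 2\right) 5 = 2 \cdot 5 = 10$)
$u{\left(C,g \right)} = 4$ ($u{\left(C,g \right)} = 5 - 1 = 4$)
$Q{\left(-5 \right)} \left(38 + u{\left(7,5 \right)}\right) = 10 \left(38 + 4\right) = 10 \cdot 42 = 420$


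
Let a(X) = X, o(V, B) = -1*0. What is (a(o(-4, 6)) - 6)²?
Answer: 36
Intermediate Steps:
o(V, B) = 0
(a(o(-4, 6)) - 6)² = (0 - 6)² = (-6)² = 36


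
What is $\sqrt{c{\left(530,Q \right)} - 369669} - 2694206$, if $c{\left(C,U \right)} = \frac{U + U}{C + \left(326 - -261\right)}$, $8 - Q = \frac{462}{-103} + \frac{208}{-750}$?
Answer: $-2694206 + \frac{i \sqrt{27524302882846631265}}{8628825} \approx -2.6942 \cdot 10^{6} + 608.0 i$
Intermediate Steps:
$Q = \frac{492962}{38625}$ ($Q = 8 - \left(\frac{462}{-103} + \frac{208}{-750}\right) = 8 - \left(462 \left(- \frac{1}{103}\right) + 208 \left(- \frac{1}{750}\right)\right) = 8 - \left(- \frac{462}{103} - \frac{104}{375}\right) = 8 - - \frac{183962}{38625} = 8 + \frac{183962}{38625} = \frac{492962}{38625} \approx 12.763$)
$c{\left(C,U \right)} = \frac{2 U}{587 + C}$ ($c{\left(C,U \right)} = \frac{2 U}{C + \left(326 + 261\right)} = \frac{2 U}{C + 587} = \frac{2 U}{587 + C}$)
$\sqrt{c{\left(530,Q \right)} - 369669} - 2694206 = \sqrt{2 \cdot \frac{492962}{38625} \frac{1}{587 + 530} - 369669} - 2694206 = \sqrt{2 \cdot \frac{492962}{38625} \cdot \frac{1}{1117} - 369669} - 2694206 = \sqrt{\frac{985924}{43144125} - 369669} - 2694206 = \sqrt{- \frac{15949044558701}{43144125}} - 2694206 = \frac{i \sqrt{27524302882846631265}}{8628825} - 2694206 = -2694206 + \frac{i \sqrt{27524302882846631265}}{8628825}$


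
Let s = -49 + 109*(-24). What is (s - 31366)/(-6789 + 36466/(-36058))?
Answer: 613544899/122417114 ≈ 5.0119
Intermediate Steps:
s = -2665 (s = -49 - 2616 = -2665)
(s - 31366)/(-6789 + 36466/(-36058)) = (-2665 - 31366)/(-6789 + 36466/(-36058)) = -34031/(-6789 + 36466*(-1/36058)) = -34031/(-6789 - 18233/18029) = -34031/(-122417114/18029) = -34031*(-18029/122417114) = 613544899/122417114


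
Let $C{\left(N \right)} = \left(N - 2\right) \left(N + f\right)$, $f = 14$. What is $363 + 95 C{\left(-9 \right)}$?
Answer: $-4862$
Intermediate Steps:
$C{\left(N \right)} = \left(-2 + N\right) \left(14 + N\right)$ ($C{\left(N \right)} = \left(N - 2\right) \left(N + 14\right) = \left(-2 + N\right) \left(14 + N\right)$)
$363 + 95 C{\left(-9 \right)} = 363 + 95 \left(-28 + \left(-9\right)^{2} + 12 \left(-9\right)\right) = 363 + 95 \left(-28 + 81 - 108\right) = 363 + 95 \left(-55\right) = 363 - 5225 = -4862$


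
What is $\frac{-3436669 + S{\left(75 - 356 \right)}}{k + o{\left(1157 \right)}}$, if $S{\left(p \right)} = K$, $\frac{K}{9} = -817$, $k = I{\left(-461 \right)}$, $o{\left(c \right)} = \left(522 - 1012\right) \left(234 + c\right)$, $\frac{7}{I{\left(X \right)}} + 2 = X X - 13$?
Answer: $\frac{104553619876}{20691709219} \approx 5.0529$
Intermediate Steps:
$I{\left(X \right)} = \frac{7}{-15 + X^{2}}$ ($I{\left(X \right)} = \frac{7}{-2 + \left(X X - 13\right)} = \frac{7}{-2 + \left(X^{2} - 13\right)} = \frac{7}{-2 + \left(-13 + X^{2}\right)} = \frac{7}{-15 + X^{2}}$)
$o{\left(c \right)} = -114660 - 490 c$ ($o{\left(c \right)} = - 490 \left(234 + c\right) = -114660 - 490 c$)
$k = \frac{1}{30358}$ ($k = \frac{7}{-15 + \left(-461\right)^{2}} = \frac{7}{-15 + 212521} = \frac{7}{212506} = 7 \cdot \frac{1}{212506} = \frac{1}{30358} \approx 3.294 \cdot 10^{-5}$)
$K = -7353$ ($K = 9 \left(-817\right) = -7353$)
$S{\left(p \right)} = -7353$
$\frac{-3436669 + S{\left(75 - 356 \right)}}{k + o{\left(1157 \right)}} = \frac{-3436669 - 7353}{\frac{1}{30358} - 681590} = - \frac{3444022}{\frac{1}{30358} - 681590} = - \frac{3444022}{- \frac{20691709219}{30358}} = \left(-3444022\right) \left(- \frac{30358}{20691709219}\right) = \frac{104553619876}{20691709219}$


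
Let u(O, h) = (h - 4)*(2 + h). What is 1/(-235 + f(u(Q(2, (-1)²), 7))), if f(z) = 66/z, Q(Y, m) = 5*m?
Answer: -9/2093 ≈ -0.0043001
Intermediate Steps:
u(O, h) = (-4 + h)*(2 + h)
1/(-235 + f(u(Q(2, (-1)²), 7))) = 1/(-235 + 66/(-8 + 7² - 2*7)) = 1/(-235 + 66/(-8 + 49 - 14)) = 1/(-235 + 66/27) = 1/(-235 + 66*(1/27)) = 1/(-235 + 22/9) = 1/(-2093/9) = -9/2093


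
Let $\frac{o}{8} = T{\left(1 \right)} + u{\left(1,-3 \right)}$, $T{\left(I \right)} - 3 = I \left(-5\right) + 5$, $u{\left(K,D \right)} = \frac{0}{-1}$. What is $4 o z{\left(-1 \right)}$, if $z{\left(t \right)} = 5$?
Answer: $480$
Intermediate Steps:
$u{\left(K,D \right)} = 0$ ($u{\left(K,D \right)} = 0 \left(-1\right) = 0$)
$T{\left(I \right)} = 8 - 5 I$ ($T{\left(I \right)} = 3 + \left(I \left(-5\right) + 5\right) = 3 - \left(-5 + 5 I\right) = 8 - 5 I$)
$o = 24$ ($o = 8 \left(\left(8 - 5\right) + 0\right) = 8 \left(3 + 0\right) = 8 \cdot 3 = 24$)
$4 o z{\left(-1 \right)} = 4 \cdot 24 \cdot 5 = 96 \cdot 5 = 480$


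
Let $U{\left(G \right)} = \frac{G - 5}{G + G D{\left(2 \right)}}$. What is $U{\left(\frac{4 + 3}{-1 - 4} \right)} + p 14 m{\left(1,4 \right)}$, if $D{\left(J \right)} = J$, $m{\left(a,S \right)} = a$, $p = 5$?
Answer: $\frac{1502}{21} \approx 71.524$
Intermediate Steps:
$U{\left(G \right)} = \frac{-5 + G}{3 G}$ ($U{\left(G \right)} = \frac{G - 5}{G + G 2} = \frac{-5 + G}{G + 2 G} = \frac{-5 + G}{3 G}$)
$U{\left(\frac{4 + 3}{-1 - 4} \right)} + p 14 m{\left(1,4 \right)} = \frac{-5 + \frac{4 + 3}{-1 - 4}}{3 \frac{4 + 3}{-1 - 4}} + 5 \cdot 14 \cdot 1 = \frac{-5 + \frac{7}{-5}}{3 \frac{7}{-5}} + 70 \cdot 1 = \frac{-5 + 7 \left(- \frac{1}{5}\right)}{3 \cdot 7 \left(- \frac{1}{5}\right)} + 70 = \frac{-5 - \frac{7}{5}}{3 \left(- \frac{7}{5}\right)} + 70 = \frac{1}{3} \left(- \frac{5}{7}\right) \left(- \frac{32}{5}\right) + 70 = \frac{32}{21} + 70 = \frac{1502}{21}$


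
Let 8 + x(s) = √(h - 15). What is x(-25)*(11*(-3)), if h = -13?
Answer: 264 - 66*I*√7 ≈ 264.0 - 174.62*I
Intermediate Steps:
x(s) = -8 + 2*I*√7 (x(s) = -8 + √(-13 - 15) = -8 + √(-28) = -8 + 2*I*√7)
x(-25)*(11*(-3)) = (-8 + 2*I*√7)*(11*(-3)) = (-8 + 2*I*√7)*(-33) = 264 - 66*I*√7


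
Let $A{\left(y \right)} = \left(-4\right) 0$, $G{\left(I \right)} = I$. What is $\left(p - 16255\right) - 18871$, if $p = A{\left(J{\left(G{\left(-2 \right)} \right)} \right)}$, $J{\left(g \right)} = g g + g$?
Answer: $-35126$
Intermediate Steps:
$J{\left(g \right)} = g + g^{2}$ ($J{\left(g \right)} = g^{2} + g = g + g^{2}$)
$A{\left(y \right)} = 0$
$p = 0$
$\left(p - 16255\right) - 18871 = \left(0 - 16255\right) - 18871 = -16255 - 18871 = -35126$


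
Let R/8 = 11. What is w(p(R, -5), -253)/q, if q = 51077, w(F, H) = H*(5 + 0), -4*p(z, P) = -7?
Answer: -1265/51077 ≈ -0.024767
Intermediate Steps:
R = 88 (R = 8*11 = 88)
p(z, P) = 7/4 (p(z, P) = -¼*(-7) = 7/4)
w(F, H) = 5*H (w(F, H) = H*5 = 5*H)
w(p(R, -5), -253)/q = (5*(-253))/51077 = -1265*1/51077 = -1265/51077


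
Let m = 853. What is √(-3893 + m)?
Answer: 4*I*√190 ≈ 55.136*I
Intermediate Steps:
√(-3893 + m) = √(-3893 + 853) = √(-3040) = 4*I*√190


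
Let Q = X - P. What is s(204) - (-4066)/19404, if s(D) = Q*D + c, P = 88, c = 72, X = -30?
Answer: -232845967/9702 ≈ -24000.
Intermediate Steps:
Q = -118 (Q = -30 - 1*88 = -30 - 88 = -118)
s(D) = 72 - 118*D (s(D) = -118*D + 72 = 72 - 118*D)
s(204) - (-4066)/19404 = (72 - 118*204) - (-4066)/19404 = (72 - 24072) - (-4066)/19404 = -24000 - 1*(-2033/9702) = -24000 + 2033/9702 = -232845967/9702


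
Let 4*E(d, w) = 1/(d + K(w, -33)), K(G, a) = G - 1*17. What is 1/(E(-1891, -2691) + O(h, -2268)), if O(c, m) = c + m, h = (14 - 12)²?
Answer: -18396/41648545 ≈ -0.00044170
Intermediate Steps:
h = 4 (h = 2² = 4)
K(G, a) = -17 + G (K(G, a) = G - 17 = -17 + G)
E(d, w) = 1/(4*(-17 + d + w)) (E(d, w) = 1/(4*(d + (-17 + w))) = 1/(4*(-17 + d + w)))
1/(E(-1891, -2691) + O(h, -2268)) = 1/(1/(4*(-17 - 1891 - 2691)) + (4 - 2268)) = 1/((¼)/(-4599) - 2264) = 1/((¼)*(-1/4599) - 2264) = 1/(-1/18396 - 2264) = 1/(-41648545/18396) = -18396/41648545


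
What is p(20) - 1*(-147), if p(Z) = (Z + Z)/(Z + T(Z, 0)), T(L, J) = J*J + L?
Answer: 148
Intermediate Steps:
T(L, J) = L + J**2 (T(L, J) = J**2 + L = L + J**2)
p(Z) = 1 (p(Z) = (Z + Z)/(Z + (Z + 0**2)) = (2*Z)/(Z + (Z + 0)) = (2*Z)/(Z + Z) = (2*Z)/((2*Z)) = (2*Z)*(1/(2*Z)) = 1)
p(20) - 1*(-147) = 1 - 1*(-147) = 1 + 147 = 148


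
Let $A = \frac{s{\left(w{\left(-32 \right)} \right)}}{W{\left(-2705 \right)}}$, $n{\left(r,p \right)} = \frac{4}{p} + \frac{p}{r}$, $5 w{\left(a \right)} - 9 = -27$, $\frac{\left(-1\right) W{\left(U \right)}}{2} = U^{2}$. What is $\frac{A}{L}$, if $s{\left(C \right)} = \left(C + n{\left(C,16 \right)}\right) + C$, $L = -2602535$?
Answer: $- \frac{2051}{6855412917015000} \approx -2.9918 \cdot 10^{-13}$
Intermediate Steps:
$W{\left(U \right)} = - 2 U^{2}$
$w{\left(a \right)} = - \frac{18}{5}$ ($w{\left(a \right)} = \frac{9}{5} + \frac{1}{5} \left(-27\right) = \frac{9}{5} - \frac{27}{5} = - \frac{18}{5}$)
$s{\left(C \right)} = \frac{1}{4} + 2 C + \frac{16}{C}$ ($s{\left(C \right)} = \left(C + \left(\frac{4}{16} + \frac{16}{C}\right)\right) + C = \left(C + \left(4 \cdot \frac{1}{16} + \frac{16}{C}\right)\right) + C = \left(C + \left(\frac{1}{4} + \frac{16}{C}\right)\right) + C = \left(\frac{1}{4} + C + \frac{16}{C}\right) + C = \frac{1}{4} + 2 C + \frac{16}{C}$)
$A = \frac{2051}{2634129000}$ ($A = \frac{\frac{1}{4} + 2 \left(- \frac{18}{5}\right) + \frac{16}{- \frac{18}{5}}}{\left(-2\right) \left(-2705\right)^{2}} = \frac{\frac{1}{4} - \frac{36}{5} + 16 \left(- \frac{5}{18}\right)}{\left(-2\right) 7317025} = \frac{\frac{1}{4} - \frac{36}{5} - \frac{40}{9}}{-14634050} = \left(- \frac{2051}{180}\right) \left(- \frac{1}{14634050}\right) = \frac{2051}{2634129000} \approx 7.7863 \cdot 10^{-7}$)
$\frac{A}{L} = \frac{2051}{2634129000 \left(-2602535\right)} = \frac{2051}{2634129000} \left(- \frac{1}{2602535}\right) = - \frac{2051}{6855412917015000}$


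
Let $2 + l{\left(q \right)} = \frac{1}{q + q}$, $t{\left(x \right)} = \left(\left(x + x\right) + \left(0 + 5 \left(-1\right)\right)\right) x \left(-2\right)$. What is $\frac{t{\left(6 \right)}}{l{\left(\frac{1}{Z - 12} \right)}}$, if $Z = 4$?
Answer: $14$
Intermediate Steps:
$t{\left(x \right)} = - 2 x \left(-5 + 2 x\right)$ ($t{\left(x \right)} = \left(2 x + \left(0 - 5\right)\right) x \left(-2\right) = \left(2 x - 5\right) x \left(-2\right) = \left(-5 + 2 x\right) x \left(-2\right) = x \left(-5 + 2 x\right) \left(-2\right) = - 2 x \left(-5 + 2 x\right)$)
$l{\left(q \right)} = -2 + \frac{1}{2 q}$ ($l{\left(q \right)} = -2 + \frac{1}{q + q} = -2 + \frac{1}{2 q}$)
$\frac{t{\left(6 \right)}}{l{\left(\frac{1}{Z - 12} \right)}} = \frac{2 \cdot 6 \left(5 - 12\right)}{-2 + \frac{1}{2 \frac{1}{4 - 12}}} = \frac{2 \cdot 6 \left(5 - 12\right)}{-2 + \frac{1}{2 \frac{1}{-8}}} = \frac{2 \cdot 6 \left(-7\right)}{-2 + \frac{1}{2 \left(- \frac{1}{8}\right)}} = - \frac{84}{-2 + \frac{1}{2} \left(-8\right)} = - \frac{84}{-2 - 4} = - \frac{84}{-6} = \left(-84\right) \left(- \frac{1}{6}\right) = 14$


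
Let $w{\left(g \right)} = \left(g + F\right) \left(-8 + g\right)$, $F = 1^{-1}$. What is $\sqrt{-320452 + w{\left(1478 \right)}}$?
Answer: $\sqrt{1853678} \approx 1361.5$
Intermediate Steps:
$F = 1$
$w{\left(g \right)} = \left(1 + g\right) \left(-8 + g\right)$ ($w{\left(g \right)} = \left(g + 1\right) \left(-8 + g\right) = \left(1 + g\right) \left(-8 + g\right)$)
$\sqrt{-320452 + w{\left(1478 \right)}} = \sqrt{-320452 - \left(10354 - 2184484\right)} = \sqrt{-320452 - -2174130} = \sqrt{-320452 + 2174130} = \sqrt{1853678}$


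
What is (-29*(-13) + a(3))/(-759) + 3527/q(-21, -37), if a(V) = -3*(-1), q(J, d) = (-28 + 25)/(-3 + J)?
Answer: 21415564/759 ≈ 28216.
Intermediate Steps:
q(J, d) = -3/(-3 + J)
a(V) = 3
(-29*(-13) + a(3))/(-759) + 3527/q(-21, -37) = (-29*(-13) + 3)/(-759) + 3527/((-3/(-3 - 21))) = (377 + 3)*(-1/759) + 3527/((-3/(-24))) = 380*(-1/759) + 3527/((-3*(-1/24))) = -380/759 + 3527/(⅛) = -380/759 + 3527*8 = -380/759 + 28216 = 21415564/759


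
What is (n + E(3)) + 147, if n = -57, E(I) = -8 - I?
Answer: 79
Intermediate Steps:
(n + E(3)) + 147 = (-57 + (-8 - 1*3)) + 147 = (-57 + (-8 - 3)) + 147 = (-57 - 11) + 147 = -68 + 147 = 79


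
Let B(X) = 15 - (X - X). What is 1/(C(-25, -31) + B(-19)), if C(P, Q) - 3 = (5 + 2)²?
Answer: 1/67 ≈ 0.014925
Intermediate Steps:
C(P, Q) = 52 (C(P, Q) = 3 + (5 + 2)² = 3 + 7² = 3 + 49 = 52)
B(X) = 15 (B(X) = 15 - 1*0 = 15 + 0 = 15)
1/(C(-25, -31) + B(-19)) = 1/(52 + 15) = 1/67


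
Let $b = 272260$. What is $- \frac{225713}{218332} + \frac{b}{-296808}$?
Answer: $- \frac{15804561803}{8100335532} \approx -1.9511$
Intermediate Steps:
$- \frac{225713}{218332} + \frac{b}{-296808} = - \frac{225713}{218332} + \frac{272260}{-296808} = \left(-225713\right) \frac{1}{218332} + 272260 \left(- \frac{1}{296808}\right) = - \frac{225713}{218332} - \frac{68065}{74202} = - \frac{15804561803}{8100335532}$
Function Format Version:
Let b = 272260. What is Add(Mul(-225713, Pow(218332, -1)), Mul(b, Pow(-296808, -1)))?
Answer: Rational(-15804561803, 8100335532) ≈ -1.9511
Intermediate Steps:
Add(Mul(-225713, Pow(218332, -1)), Mul(b, Pow(-296808, -1))) = Add(Mul(-225713, Pow(218332, -1)), Mul(272260, Pow(-296808, -1))) = Add(Mul(-225713, Rational(1, 218332)), Mul(272260, Rational(-1, 296808))) = Add(Rational(-225713, 218332), Rational(-68065, 74202)) = Rational(-15804561803, 8100335532)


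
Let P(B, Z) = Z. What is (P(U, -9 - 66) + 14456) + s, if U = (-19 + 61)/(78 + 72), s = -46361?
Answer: -31980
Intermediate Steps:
U = 7/25 (U = 42/150 = 42*(1/150) = 7/25 ≈ 0.28000)
(P(U, -9 - 66) + 14456) + s = ((-9 - 66) + 14456) - 46361 = (-75 + 14456) - 46361 = 14381 - 46361 = -31980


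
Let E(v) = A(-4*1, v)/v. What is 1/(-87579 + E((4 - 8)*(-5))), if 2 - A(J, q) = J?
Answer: -10/875787 ≈ -1.1418e-5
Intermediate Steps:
A(J, q) = 2 - J
E(v) = 6/v (E(v) = (2 - (-4))/v = (2 - 1*(-4))/v = (2 + 4)/v = 6/v)
1/(-87579 + E((4 - 8)*(-5))) = 1/(-87579 + 6/(((4 - 8)*(-5)))) = 1/(-87579 + 6/((-4*(-5)))) = 1/(-87579 + 6/20) = 1/(-87579 + 6*(1/20)) = 1/(-87579 + 3/10) = 1/(-875787/10) = -10/875787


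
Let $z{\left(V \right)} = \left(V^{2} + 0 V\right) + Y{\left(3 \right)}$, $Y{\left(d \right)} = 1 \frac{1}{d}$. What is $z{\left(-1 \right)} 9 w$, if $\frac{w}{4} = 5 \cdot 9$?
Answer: $2160$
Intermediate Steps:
$Y{\left(d \right)} = \frac{1}{d}$
$w = 180$ ($w = 4 \cdot 5 \cdot 9 = 4 \cdot 45 = 180$)
$z{\left(V \right)} = \frac{1}{3} + V^{2}$ ($z{\left(V \right)} = \left(V^{2} + 0 V\right) + \frac{1}{3} = \left(V^{2} + 0\right) + \frac{1}{3} = V^{2} + \frac{1}{3} = \frac{1}{3} + V^{2}$)
$z{\left(-1 \right)} 9 w = \left(\frac{1}{3} + \left(-1\right)^{2}\right) 9 \cdot 180 = \left(\frac{1}{3} + 1\right) 9 \cdot 180 = \frac{4}{3} \cdot 9 \cdot 180 = 12 \cdot 180 = 2160$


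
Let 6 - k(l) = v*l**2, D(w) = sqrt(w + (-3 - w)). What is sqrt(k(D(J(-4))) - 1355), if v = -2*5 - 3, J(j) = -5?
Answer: 2*I*sqrt(347) ≈ 37.256*I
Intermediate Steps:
D(w) = I*sqrt(3) (D(w) = sqrt(-3) = I*sqrt(3))
v = -13 (v = -10 - 3 = -13)
k(l) = 6 + 13*l**2 (k(l) = 6 - (-13)*l**2 = 6 + 13*l**2)
sqrt(k(D(J(-4))) - 1355) = sqrt((6 + 13*(I*sqrt(3))**2) - 1355) = sqrt((6 + 13*(-3)) - 1355) = sqrt((6 - 39) - 1355) = sqrt(-33 - 1355) = sqrt(-1388) = 2*I*sqrt(347)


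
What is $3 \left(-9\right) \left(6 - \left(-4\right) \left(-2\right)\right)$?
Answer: $54$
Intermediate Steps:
$3 \left(-9\right) \left(6 - \left(-4\right) \left(-2\right)\right) = - 27 \left(6 - 8\right) = \left(-27\right) \left(-2\right) = 54$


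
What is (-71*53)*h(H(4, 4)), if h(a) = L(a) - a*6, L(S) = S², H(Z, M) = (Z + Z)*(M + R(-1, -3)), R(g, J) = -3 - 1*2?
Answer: -421456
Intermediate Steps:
R(g, J) = -5 (R(g, J) = -3 - 2 = -5)
H(Z, M) = 2*Z*(-5 + M) (H(Z, M) = (Z + Z)*(M - 5) = (2*Z)*(-5 + M) = 2*Z*(-5 + M))
h(a) = a² - 6*a (h(a) = a² - a*6 = a² - 6*a)
(-71*53)*h(H(4, 4)) = (-71*53)*((2*4*(-5 + 4))*(-6 + 2*4*(-5 + 4))) = -3763*2*4*(-1)*(-6 + 2*4*(-1)) = -(-30104)*(-6 - 8) = -(-30104)*(-14) = -3763*112 = -421456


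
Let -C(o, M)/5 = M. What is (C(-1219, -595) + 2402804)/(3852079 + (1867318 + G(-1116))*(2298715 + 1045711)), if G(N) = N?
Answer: 2405779/6241378342131 ≈ 3.8546e-7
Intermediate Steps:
C(o, M) = -5*M
(C(-1219, -595) + 2402804)/(3852079 + (1867318 + G(-1116))*(2298715 + 1045711)) = (-5*(-595) + 2402804)/(3852079 + (1867318 - 1116)*(2298715 + 1045711)) = (2975 + 2402804)/(3852079 + 1866202*3344426) = 2405779/(3852079 + 6241374490052) = 2405779/6241378342131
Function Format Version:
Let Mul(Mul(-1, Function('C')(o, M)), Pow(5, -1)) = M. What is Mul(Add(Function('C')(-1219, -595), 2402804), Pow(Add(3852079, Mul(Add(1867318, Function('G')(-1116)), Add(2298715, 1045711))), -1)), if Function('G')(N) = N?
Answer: Rational(2405779, 6241378342131) ≈ 3.8546e-7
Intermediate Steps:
Function('C')(o, M) = Mul(-5, M)
Mul(Add(Function('C')(-1219, -595), 2402804), Pow(Add(3852079, Mul(Add(1867318, Function('G')(-1116)), Add(2298715, 1045711))), -1)) = Mul(Add(Mul(-5, -595), 2402804), Pow(Add(3852079, Mul(Add(1867318, -1116), Add(2298715, 1045711))), -1)) = Mul(Add(2975, 2402804), Pow(Add(3852079, Mul(1866202, 3344426)), -1)) = Mul(2405779, Pow(Add(3852079, 6241374490052), -1)) = Mul(2405779, Pow(6241378342131, -1)) = Mul(2405779, Rational(1, 6241378342131)) = Rational(2405779, 6241378342131)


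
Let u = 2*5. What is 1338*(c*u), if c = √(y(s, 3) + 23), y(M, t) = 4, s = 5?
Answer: 40140*√3 ≈ 69525.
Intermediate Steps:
u = 10
c = 3*√3 (c = √(4 + 23) = √27 = 3*√3 ≈ 5.1962)
1338*(c*u) = 1338*((3*√3)*10) = 1338*(30*√3) = 40140*√3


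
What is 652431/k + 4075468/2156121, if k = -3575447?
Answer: 13164899654045/7709096361087 ≈ 1.7077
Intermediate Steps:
652431/k + 4075468/2156121 = 652431/(-3575447) + 4075468/2156121 = 652431*(-1/3575447) + 4075468*(1/2156121) = -652431/3575447 + 4075468/2156121 = 13164899654045/7709096361087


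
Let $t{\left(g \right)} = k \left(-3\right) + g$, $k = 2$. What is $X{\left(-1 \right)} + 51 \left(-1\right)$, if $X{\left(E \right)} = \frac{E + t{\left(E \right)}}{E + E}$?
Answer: $-47$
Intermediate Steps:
$t{\left(g \right)} = -6 + g$ ($t{\left(g \right)} = 2 \left(-3\right) + g = -6 + g$)
$X{\left(E \right)} = \frac{-6 + 2 E}{2 E}$ ($X{\left(E \right)} = \frac{E + \left(-6 + E\right)}{E + E} = \frac{-6 + 2 E}{2 E}$)
$X{\left(-1 \right)} + 51 \left(-1\right) = \frac{-3 - 1}{-1} + 51 \left(-1\right) = \left(-1\right) \left(-4\right) - 51 = 4 - 51 = -47$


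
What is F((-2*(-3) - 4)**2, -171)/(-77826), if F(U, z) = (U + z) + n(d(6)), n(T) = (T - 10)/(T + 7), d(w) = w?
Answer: 725/337246 ≈ 0.0021498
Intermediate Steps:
n(T) = (-10 + T)/(7 + T)
F(U, z) = -4/13 + U + z (F(U, z) = (U + z) + (-10 + 6)/(7 + 6) = (U + z) - 4/13 = -4/13 + U + z)
F((-2*(-3) - 4)**2, -171)/(-77826) = (-4/13 + (-2*(-3) - 4)**2 - 171)/(-77826) = (-4/13 + (6 - 4)**2 - 171)*(-1/77826) = (-4/13 + 2**2 - 171)*(-1/77826) = (-4/13 + 4 - 171)*(-1/77826) = -2175/13*(-1/77826) = 725/337246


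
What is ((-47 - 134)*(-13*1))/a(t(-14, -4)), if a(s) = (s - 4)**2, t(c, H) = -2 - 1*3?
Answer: 2353/81 ≈ 29.049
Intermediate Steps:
t(c, H) = -5 (t(c, H) = -2 - 3 = -5)
a(s) = (-4 + s)**2
((-47 - 134)*(-13*1))/a(t(-14, -4)) = ((-47 - 134)*(-13*1))/((-4 - 5)**2) = (-181*(-13))/((-9)**2) = 2353/81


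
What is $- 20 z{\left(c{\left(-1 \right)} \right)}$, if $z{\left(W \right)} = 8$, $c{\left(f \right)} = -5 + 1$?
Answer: $-160$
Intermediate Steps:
$c{\left(f \right)} = -4$
$- 20 z{\left(c{\left(-1 \right)} \right)} = \left(-20\right) 8 = -160$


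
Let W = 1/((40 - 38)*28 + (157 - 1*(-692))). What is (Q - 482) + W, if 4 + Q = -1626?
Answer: -1911359/905 ≈ -2112.0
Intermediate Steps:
Q = -1630 (Q = -4 - 1626 = -1630)
W = 1/905 (W = 1/(2*28 + (157 + 692)) = 1/(56 + 849) = 1/905 ≈ 0.0011050)
(Q - 482) + W = (-1630 - 482) + 1/905 = -2112 + 1/905 = -1911359/905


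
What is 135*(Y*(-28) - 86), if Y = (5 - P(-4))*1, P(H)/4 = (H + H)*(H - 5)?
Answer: 1058130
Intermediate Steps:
P(H) = 8*H*(-5 + H) (P(H) = 4*((H + H)*(H - 5)) = 4*((2*H)*(-5 + H)) = 4*(2*H*(-5 + H)) = 8*H*(-5 + H))
Y = -283 (Y = (5 - 8*(-4)*(-5 - 4))*1 = (5 - 8*(-4)*(-9))*1 = (5 - 1*288)*1 = (5 - 288)*1 = -283*1 = -283)
135*(Y*(-28) - 86) = 135*(-283*(-28) - 86) = 135*(7924 - 86) = 135*7838 = 1058130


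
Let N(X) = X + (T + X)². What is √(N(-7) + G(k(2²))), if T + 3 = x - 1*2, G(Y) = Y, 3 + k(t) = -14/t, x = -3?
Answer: 3*√94/2 ≈ 14.543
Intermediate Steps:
k(t) = -3 - 14/t
T = -8 (T = -3 + (-3 - 1*2) = -3 + (-3 - 2) = -3 - 5 = -8)
N(X) = X + (-8 + X)²
√(N(-7) + G(k(2²))) = √((-7 + (-8 - 7)²) + (-3 - 14/(2²))) = √((-7 + (-15)²) + (-3 - 14/4)) = √((-7 + 225) + (-3 - 14*¼)) = √(218 + (-3 - 7/2)) = √(218 - 13/2) = √(423/2) = 3*√94/2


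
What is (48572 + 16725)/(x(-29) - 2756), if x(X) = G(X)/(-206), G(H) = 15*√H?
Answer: -7636720263952/322324172221 + 201767730*I*√29/322324172221 ≈ -23.693 + 0.003371*I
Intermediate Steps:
x(X) = -15*√X/206 (x(X) = (15*√X)/(-206) = (15*√X)*(-1/206) = -15*√X/206)
(48572 + 16725)/(x(-29) - 2756) = (48572 + 16725)/(-15*I*√29/206 - 2756) = 65297/(-15*I*√29/206 - 2756) = 65297/(-2756 - 15*I*√29/206)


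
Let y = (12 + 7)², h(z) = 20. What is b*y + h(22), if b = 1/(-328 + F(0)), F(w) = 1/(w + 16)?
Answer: 99164/5247 ≈ 18.899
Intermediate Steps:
F(w) = 1/(16 + w)
y = 361 (y = 19² = 361)
b = -16/5247 (b = 1/(-328 + 1/(16 + 0)) = 1/(-328 + 1/16) = 1/(-5247/16) = -16/5247 ≈ -0.0030494)
b*y + h(22) = -16/5247*361 + 20 = -5776/5247 + 20 = 99164/5247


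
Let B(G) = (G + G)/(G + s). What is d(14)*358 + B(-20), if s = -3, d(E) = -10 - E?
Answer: -197576/23 ≈ -8590.3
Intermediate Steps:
B(G) = 2*G/(-3 + G) (B(G) = (G + G)/(G - 3) = (2*G)/(-3 + G) = 2*G/(-3 + G))
d(14)*358 + B(-20) = (-10 - 1*14)*358 + 2*(-20)/(-3 - 20) = (-10 - 14)*358 + 2*(-20)/(-23) = -24*358 + 2*(-20)*(-1/23) = -8592 + 40/23 = -197576/23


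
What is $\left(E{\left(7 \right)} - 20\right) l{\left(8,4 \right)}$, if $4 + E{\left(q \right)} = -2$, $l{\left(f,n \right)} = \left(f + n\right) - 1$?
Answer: $-286$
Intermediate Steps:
$l{\left(f,n \right)} = -1 + f + n$
$E{\left(q \right)} = -6$ ($E{\left(q \right)} = -4 - 2 = -6$)
$\left(E{\left(7 \right)} - 20\right) l{\left(8,4 \right)} = \left(-6 - 20\right) \left(-1 + 8 + 4\right) = \left(-26\right) 11 = -286$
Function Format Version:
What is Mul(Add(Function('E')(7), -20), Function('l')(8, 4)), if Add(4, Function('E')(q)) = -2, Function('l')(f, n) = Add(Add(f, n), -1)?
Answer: -286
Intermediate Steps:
Function('l')(f, n) = Add(-1, f, n)
Function('E')(q) = -6 (Function('E')(q) = Add(-4, -2) = -6)
Mul(Add(Function('E')(7), -20), Function('l')(8, 4)) = Mul(Add(-6, -20), Add(-1, 8, 4)) = Mul(-26, 11) = -286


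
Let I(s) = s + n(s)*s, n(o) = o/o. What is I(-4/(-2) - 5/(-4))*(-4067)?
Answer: -52871/2 ≈ -26436.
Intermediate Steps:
n(o) = 1
I(s) = 2*s (I(s) = s + 1*s = s + s = 2*s)
I(-4/(-2) - 5/(-4))*(-4067) = (2*(-4/(-2) - 5/(-4)))*(-4067) = (2*(-4*(-½) - 5*(-¼)))*(-4067) = (2*(2 + 5/4))*(-4067) = (2*(13/4))*(-4067) = (13/2)*(-4067) = -52871/2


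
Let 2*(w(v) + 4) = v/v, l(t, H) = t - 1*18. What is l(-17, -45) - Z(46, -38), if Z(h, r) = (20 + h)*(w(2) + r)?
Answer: 2704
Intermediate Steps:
l(t, H) = -18 + t (l(t, H) = t - 18 = -18 + t)
w(v) = -7/2 (w(v) = -4 + (v/v)/2 = -4 + (½)*1 = -4 + ½ = -7/2)
Z(h, r) = (20 + h)*(-7/2 + r)
l(-17, -45) - Z(46, -38) = (-18 - 17) - (-70 + 20*(-38) - 7/2*46 + 46*(-38)) = -35 - (-70 - 760 - 161 - 1748) = -35 - 1*(-2739) = -35 + 2739 = 2704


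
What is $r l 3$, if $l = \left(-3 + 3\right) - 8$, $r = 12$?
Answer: $-288$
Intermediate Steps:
$l = -8$ ($l = 0 - 8 = -8$)
$r l 3 = 12 \left(-8\right) 3 = \left(-96\right) 3 = -288$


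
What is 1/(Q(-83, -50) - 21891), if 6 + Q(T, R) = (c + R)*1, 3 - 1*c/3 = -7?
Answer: -1/21917 ≈ -4.5627e-5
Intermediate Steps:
c = 30 (c = 9 - 3*(-7) = 9 + 21 = 30)
Q(T, R) = 24 + R (Q(T, R) = -6 + (30 + R)*1 = -6 + (30 + R) = 24 + R)
1/(Q(-83, -50) - 21891) = 1/((24 - 50) - 21891) = 1/(-26 - 21891) = 1/(-21917) = -1/21917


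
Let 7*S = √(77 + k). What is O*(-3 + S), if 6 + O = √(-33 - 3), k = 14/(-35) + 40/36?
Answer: 2*(1 - I)*(315 - √17485)/35 ≈ 10.444 - 10.444*I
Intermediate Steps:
k = 32/45 (k = 14*(-1/35) + 40*(1/36) = -⅖ + 10/9 = 32/45 ≈ 0.71111)
S = √17485/105 (S = √(77 + 32/45)/7 = √(3497/45)/7 = (√17485/15)/7 = √17485/105 ≈ 1.2593)
O = -6 + 6*I (O = -6 + √(-33 - 3) = -6 + √(-36) = -6 + 6*I ≈ -6.0 + 6.0*I)
O*(-3 + S) = (-6 + 6*I)*(-3 + √17485/105)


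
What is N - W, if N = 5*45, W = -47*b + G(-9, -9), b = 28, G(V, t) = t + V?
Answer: 1559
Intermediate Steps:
G(V, t) = V + t
W = -1334 (W = -47*28 + (-9 - 9) = -1316 - 18 = -1334)
N = 225
N - W = 225 - 1*(-1334) = 225 + 1334 = 1559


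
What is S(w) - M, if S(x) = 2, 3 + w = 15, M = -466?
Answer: 468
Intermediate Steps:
w = 12 (w = -3 + 15 = 12)
S(w) - M = 2 - 1*(-466) = 2 + 466 = 468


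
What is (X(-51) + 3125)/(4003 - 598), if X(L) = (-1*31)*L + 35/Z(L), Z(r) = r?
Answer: 239971/173655 ≈ 1.3819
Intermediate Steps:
X(L) = -31*L + 35/L (X(L) = (-1*31)*L + 35/L = -31*L + 35/L)
(X(-51) + 3125)/(4003 - 598) = ((-31*(-51) + 35/(-51)) + 3125)/(4003 - 598) = ((1581 + 35*(-1/51)) + 3125)/3405 = ((1581 - 35/51) + 3125)*(1/3405) = (80596/51 + 3125)*(1/3405) = (239971/51)*(1/3405) = 239971/173655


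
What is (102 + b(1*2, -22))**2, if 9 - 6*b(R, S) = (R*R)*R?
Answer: 375769/36 ≈ 10438.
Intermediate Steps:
b(R, S) = 3/2 - R**3/6 (b(R, S) = 3/2 - R*R*R/6 = 3/2 - R**2*R/6 = 3/2 - R**3/6)
(102 + b(1*2, -22))**2 = (102 + (3/2 - (1*2)**3/6))**2 = (102 + (3/2 - 1/6*2**3))**2 = (102 + (3/2 - 1/6*8))**2 = (102 + (3/2 - 4/3))**2 = (102 + 1/6)**2 = (613/6)**2 = 375769/36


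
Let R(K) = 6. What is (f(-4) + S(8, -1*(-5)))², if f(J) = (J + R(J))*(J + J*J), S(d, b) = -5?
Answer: 361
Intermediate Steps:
f(J) = (6 + J)*(J + J²) (f(J) = (J + 6)*(J + J*J) = (6 + J)*(J + J²))
(f(-4) + S(8, -1*(-5)))² = (-4*(6 + (-4)² + 7*(-4)) - 5)² = (-4*(6 + 16 - 28) - 5)² = (-4*(-6) - 5)² = (24 - 5)² = 19² = 361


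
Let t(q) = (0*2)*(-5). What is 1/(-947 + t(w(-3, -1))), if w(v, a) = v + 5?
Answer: -1/947 ≈ -0.0010560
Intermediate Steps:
w(v, a) = 5 + v
t(q) = 0 (t(q) = 0*(-5) = 0)
1/(-947 + t(w(-3, -1))) = 1/(-947 + 0) = 1/(-947) = -1/947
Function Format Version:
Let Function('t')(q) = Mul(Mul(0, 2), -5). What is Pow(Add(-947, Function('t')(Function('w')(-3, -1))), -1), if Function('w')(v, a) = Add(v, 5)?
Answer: Rational(-1, 947) ≈ -0.0010560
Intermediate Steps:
Function('w')(v, a) = Add(5, v)
Function('t')(q) = 0 (Function('t')(q) = Mul(0, -5) = 0)
Pow(Add(-947, Function('t')(Function('w')(-3, -1))), -1) = Pow(Add(-947, 0), -1) = Pow(-947, -1) = Rational(-1, 947)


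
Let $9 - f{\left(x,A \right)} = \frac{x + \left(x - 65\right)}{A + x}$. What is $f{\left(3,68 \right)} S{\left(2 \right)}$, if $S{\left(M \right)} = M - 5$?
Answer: $- \frac{2094}{71} \approx -29.493$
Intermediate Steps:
$S{\left(M \right)} = -5 + M$
$f{\left(x,A \right)} = 9 - \frac{-65 + 2 x}{A + x}$ ($f{\left(x,A \right)} = 9 - \frac{x + \left(x - 65\right)}{A + x} = 9 - \frac{x + \left(-65 + x\right)}{A + x} = 9 - \frac{-65 + 2 x}{A + x}$)
$f{\left(3,68 \right)} S{\left(2 \right)} = \frac{65 + 7 \cdot 3 + 9 \cdot 68}{68 + 3} \left(-5 + 2\right) = \frac{65 + 21 + 612}{71} \left(-3\right) = \frac{1}{71} \cdot 698 \left(-3\right) = \frac{698}{71} \left(-3\right) = - \frac{2094}{71}$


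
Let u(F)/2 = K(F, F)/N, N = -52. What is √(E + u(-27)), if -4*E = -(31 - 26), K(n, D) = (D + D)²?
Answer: I*√74971/26 ≈ 10.531*I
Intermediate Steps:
K(n, D) = 4*D² (K(n, D) = (2*D)² = 4*D²)
E = 5/4 (E = -(-1)*(31 - 26)/4 = -(-1)*5/4 = -¼*(-5) = 5/4 ≈ 1.2500)
u(F) = -2*F²/13 (u(F) = 2*((4*F²)/(-52)) = 2*((4*F²)*(-1/52)) = 2*(-F²/13) = -2*F²/13)
√(E + u(-27)) = √(5/4 - 2/13*(-27)²) = √(5/4 - 2/13*729) = √(5/4 - 1458/13) = √(-5767/52) = I*√74971/26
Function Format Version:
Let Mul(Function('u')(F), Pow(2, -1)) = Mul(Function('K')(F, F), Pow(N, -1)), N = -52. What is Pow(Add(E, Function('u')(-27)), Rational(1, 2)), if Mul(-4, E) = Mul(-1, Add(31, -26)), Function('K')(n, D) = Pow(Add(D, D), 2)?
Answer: Mul(Rational(1, 26), I, Pow(74971, Rational(1, 2))) ≈ Mul(10.531, I)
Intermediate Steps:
Function('K')(n, D) = Mul(4, Pow(D, 2)) (Function('K')(n, D) = Pow(Mul(2, D), 2) = Mul(4, Pow(D, 2)))
E = Rational(5, 4) (E = Mul(Rational(-1, 4), Mul(-1, Add(31, -26))) = Mul(Rational(-1, 4), Mul(-1, 5)) = Mul(Rational(-1, 4), -5) = Rational(5, 4) ≈ 1.2500)
Function('u')(F) = Mul(Rational(-2, 13), Pow(F, 2)) (Function('u')(F) = Mul(2, Mul(Mul(4, Pow(F, 2)), Pow(-52, -1))) = Mul(2, Mul(Mul(4, Pow(F, 2)), Rational(-1, 52))) = Mul(2, Mul(Rational(-1, 13), Pow(F, 2))) = Mul(Rational(-2, 13), Pow(F, 2)))
Pow(Add(E, Function('u')(-27)), Rational(1, 2)) = Pow(Add(Rational(5, 4), Mul(Rational(-2, 13), Pow(-27, 2))), Rational(1, 2)) = Pow(Add(Rational(5, 4), Mul(Rational(-2, 13), 729)), Rational(1, 2)) = Pow(Add(Rational(5, 4), Rational(-1458, 13)), Rational(1, 2)) = Pow(Rational(-5767, 52), Rational(1, 2)) = Mul(Rational(1, 26), I, Pow(74971, Rational(1, 2)))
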